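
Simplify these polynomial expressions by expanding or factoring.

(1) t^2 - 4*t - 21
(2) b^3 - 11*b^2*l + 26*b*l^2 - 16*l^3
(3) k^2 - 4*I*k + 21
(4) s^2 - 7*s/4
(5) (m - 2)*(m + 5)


(1) = (t - 7)*(t + 3)
(2) = (b - 8*l)*(b - 2*l)*(b - l)
(3) = (k - 7*I)*(k + 3*I)
(4) = s*(s - 7/4)
(5) = m^2 + 3*m - 10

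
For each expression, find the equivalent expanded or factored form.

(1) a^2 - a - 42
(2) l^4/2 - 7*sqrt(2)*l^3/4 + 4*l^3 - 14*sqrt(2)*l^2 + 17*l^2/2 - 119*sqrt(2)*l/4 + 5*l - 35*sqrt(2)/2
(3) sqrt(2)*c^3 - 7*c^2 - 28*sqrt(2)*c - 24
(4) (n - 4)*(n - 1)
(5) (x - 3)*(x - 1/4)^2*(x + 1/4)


(1) = (a - 7)*(a + 6)
(2) = (l/2 + 1)*(l + 1)*(l + 5)*(l - 7*sqrt(2)/2)
(3) = (c - 6*sqrt(2))*(c + 2*sqrt(2))*(sqrt(2)*c + 1)
(4) = n^2 - 5*n + 4
(5) = x^4 - 13*x^3/4 + 11*x^2/16 + 13*x/64 - 3/64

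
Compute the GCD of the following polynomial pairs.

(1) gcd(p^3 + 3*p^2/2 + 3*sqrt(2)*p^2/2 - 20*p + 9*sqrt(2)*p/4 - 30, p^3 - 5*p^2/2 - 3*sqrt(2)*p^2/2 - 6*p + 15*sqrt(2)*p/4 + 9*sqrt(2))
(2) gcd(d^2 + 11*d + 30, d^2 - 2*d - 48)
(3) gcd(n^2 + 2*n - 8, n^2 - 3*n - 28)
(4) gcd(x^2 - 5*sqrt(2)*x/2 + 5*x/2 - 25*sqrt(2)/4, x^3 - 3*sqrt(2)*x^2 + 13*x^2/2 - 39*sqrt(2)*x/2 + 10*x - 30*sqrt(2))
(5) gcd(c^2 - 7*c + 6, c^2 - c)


(1) = gcd((p + 3/2)*(p - 5*sqrt(2)/2)*(p + 4*sqrt(2)), (p - 4)*(p + 3/2)*(p - 3*sqrt(2)/2)) = p + 3/2
(2) = d + 6
(3) = n + 4
(4) = x + 5/2
(5) = c - 1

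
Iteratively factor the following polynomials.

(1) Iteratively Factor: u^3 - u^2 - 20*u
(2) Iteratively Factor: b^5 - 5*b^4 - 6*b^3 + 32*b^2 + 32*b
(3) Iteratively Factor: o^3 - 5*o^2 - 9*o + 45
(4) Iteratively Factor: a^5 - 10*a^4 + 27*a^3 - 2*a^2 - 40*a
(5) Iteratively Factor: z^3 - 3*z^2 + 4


(1) = (u)*(u^2 - u - 20) = u*(u - 5)*(u + 4)
(2) = (b - 4)*(b^4 - b^3 - 10*b^2 - 8*b) = (b - 4)*(b + 1)*(b^3 - 2*b^2 - 8*b) = b*(b - 4)*(b + 1)*(b^2 - 2*b - 8) = b*(b - 4)*(b + 1)*(b + 2)*(b - 4)
(3) = (o - 5)*(o^2 - 9) = (o - 5)*(o + 3)*(o - 3)
(4) = (a - 4)*(a^4 - 6*a^3 + 3*a^2 + 10*a) = a*(a - 4)*(a^3 - 6*a^2 + 3*a + 10) = a*(a - 5)*(a - 4)*(a^2 - a - 2) = a*(a - 5)*(a - 4)*(a + 1)*(a - 2)
(5) = (z + 1)*(z^2 - 4*z + 4) = (z - 2)*(z + 1)*(z - 2)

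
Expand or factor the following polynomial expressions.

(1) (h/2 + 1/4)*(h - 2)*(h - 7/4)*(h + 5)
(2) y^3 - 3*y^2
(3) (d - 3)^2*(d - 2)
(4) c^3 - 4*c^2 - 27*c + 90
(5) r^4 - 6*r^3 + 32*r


(1) = h^4/2 + 7*h^3/8 - 117*h^2/16 + 79*h/16 + 35/8
(2) = y^2*(y - 3)
(3) = d^3 - 8*d^2 + 21*d - 18
(4) = (c - 6)*(c - 3)*(c + 5)
(5) = r*(r - 4)^2*(r + 2)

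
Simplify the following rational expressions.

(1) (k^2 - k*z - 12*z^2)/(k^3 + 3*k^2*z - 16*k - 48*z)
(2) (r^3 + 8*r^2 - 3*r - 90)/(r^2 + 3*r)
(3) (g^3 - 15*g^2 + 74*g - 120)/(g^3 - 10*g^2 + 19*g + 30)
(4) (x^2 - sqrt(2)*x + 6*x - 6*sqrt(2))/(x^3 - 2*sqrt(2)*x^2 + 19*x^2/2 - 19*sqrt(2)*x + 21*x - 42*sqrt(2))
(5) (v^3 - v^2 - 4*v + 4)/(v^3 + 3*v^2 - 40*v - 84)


(1) = (k - 4*z)/(k^2 - 16)
(2) = (r^3 + 8*r^2 - 3*r - 90)/(r^2 + 3*r)
(3) = (g - 4)/(g + 1)
(4) = (2*x - 2*sqrt(2))/(2*x^2 + x*(7 - 4*sqrt(2)) - 14*sqrt(2))
(5) = (v^2 - 3*v + 2)/(v^2 + v - 42)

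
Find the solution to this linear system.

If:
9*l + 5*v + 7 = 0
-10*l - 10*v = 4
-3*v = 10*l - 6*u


Then:
l = -5/4
u = -199/120
v = 17/20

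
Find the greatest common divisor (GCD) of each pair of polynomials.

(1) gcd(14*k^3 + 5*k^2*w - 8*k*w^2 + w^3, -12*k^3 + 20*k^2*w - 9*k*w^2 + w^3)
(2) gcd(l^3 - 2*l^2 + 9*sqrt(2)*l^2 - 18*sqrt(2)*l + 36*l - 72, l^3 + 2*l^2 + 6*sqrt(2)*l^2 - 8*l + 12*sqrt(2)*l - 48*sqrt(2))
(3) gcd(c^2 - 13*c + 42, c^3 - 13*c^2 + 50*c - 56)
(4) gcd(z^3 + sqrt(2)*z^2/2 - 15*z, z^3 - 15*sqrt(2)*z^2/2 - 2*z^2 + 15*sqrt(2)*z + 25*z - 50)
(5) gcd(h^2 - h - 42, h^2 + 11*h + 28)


(1) = gcd((-7*k + w)*(-2*k + w)*(k + w), (-6*k + w)*(-2*k + w)*(-k + w)) = -2*k + w
(2) = l^2 + l*(-2 + 6*sqrt(2)) - 12*sqrt(2)
(3) = c - 7
(4) = z - 5*sqrt(2)/2
(5) = gcd((h - 7)*(h + 6), (h + 4)*(h + 7)) = 1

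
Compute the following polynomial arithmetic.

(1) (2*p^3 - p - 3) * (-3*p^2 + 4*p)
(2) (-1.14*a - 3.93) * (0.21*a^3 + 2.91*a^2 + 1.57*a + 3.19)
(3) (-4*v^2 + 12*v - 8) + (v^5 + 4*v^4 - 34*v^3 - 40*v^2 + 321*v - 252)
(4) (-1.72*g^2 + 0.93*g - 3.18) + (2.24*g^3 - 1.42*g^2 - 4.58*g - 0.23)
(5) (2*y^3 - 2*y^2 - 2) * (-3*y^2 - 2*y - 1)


(1) = -6*p^5 + 8*p^4 + 3*p^3 + 5*p^2 - 12*p
(2) = -0.2394*a^4 - 4.1427*a^3 - 13.2261*a^2 - 9.8067*a - 12.5367
(3) = v^5 + 4*v^4 - 34*v^3 - 44*v^2 + 333*v - 260
(4) = 2.24*g^3 - 3.14*g^2 - 3.65*g - 3.41
(5) = -6*y^5 + 2*y^4 + 2*y^3 + 8*y^2 + 4*y + 2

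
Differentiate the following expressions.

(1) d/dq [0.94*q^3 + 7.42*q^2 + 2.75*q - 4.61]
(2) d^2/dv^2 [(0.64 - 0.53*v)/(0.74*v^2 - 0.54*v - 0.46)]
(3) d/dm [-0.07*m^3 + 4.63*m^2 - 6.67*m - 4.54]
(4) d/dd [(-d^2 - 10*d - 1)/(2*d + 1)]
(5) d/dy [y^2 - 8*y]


(1) = 2.82*q^2 + 14.84*q + 2.75
(2) = ((0.53*v - 0.64)*(1.48*v - 0.54)*(2.96*v - 1.08) + (2.3532*v - 1.5196)*(-0.74*v^2 + 0.54*v + 0.46))/(-0.74*v^2 + 0.54*v + 0.46)^3
(3) = -0.21*m^2 + 9.26*m - 6.67
(4) = 2*(-d^2 - d - 4)/(4*d^2 + 4*d + 1)
(5) = 2*y - 8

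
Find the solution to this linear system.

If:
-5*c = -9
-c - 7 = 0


Then:
No Solution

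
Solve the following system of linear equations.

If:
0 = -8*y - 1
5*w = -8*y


Then:
w = 1/5
y = -1/8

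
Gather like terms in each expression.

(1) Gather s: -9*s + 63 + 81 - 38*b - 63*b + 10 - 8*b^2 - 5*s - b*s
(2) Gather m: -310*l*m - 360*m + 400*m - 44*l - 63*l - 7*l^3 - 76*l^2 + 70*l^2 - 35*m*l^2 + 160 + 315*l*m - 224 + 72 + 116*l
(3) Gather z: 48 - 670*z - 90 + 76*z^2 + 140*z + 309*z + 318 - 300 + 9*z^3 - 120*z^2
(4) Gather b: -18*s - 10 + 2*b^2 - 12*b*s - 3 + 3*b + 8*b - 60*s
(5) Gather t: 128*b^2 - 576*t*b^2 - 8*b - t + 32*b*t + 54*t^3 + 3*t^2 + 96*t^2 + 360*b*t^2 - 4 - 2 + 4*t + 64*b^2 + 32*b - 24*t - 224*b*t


(1) = -8*b^2 - 101*b + s*(-b - 14) + 154
(2) = -7*l^3 - 6*l^2 + 9*l + m*(-35*l^2 + 5*l + 40) + 8
(3) = 9*z^3 - 44*z^2 - 221*z - 24
(4) = 2*b^2 + b*(11 - 12*s) - 78*s - 13
(5) = 192*b^2 + 24*b + 54*t^3 + t^2*(360*b + 99) + t*(-576*b^2 - 192*b - 21) - 6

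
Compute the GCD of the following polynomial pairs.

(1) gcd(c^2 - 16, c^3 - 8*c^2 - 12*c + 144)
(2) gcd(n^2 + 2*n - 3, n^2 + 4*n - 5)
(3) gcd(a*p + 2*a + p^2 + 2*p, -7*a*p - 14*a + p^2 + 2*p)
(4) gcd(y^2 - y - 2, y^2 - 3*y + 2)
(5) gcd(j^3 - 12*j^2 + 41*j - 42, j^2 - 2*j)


(1) = gcd((c - 4)*(c + 4), (c - 6)^2*(c + 4)) = c + 4
(2) = gcd((n - 1)*(n + 3), (n - 1)*(n + 5)) = n - 1
(3) = gcd((a + p)*(p + 2), (-7*a + p)*(p + 2)) = p + 2
(4) = y - 2
(5) = gcd((j - 7)*(j - 3)*(j - 2), j*(j - 2)) = j - 2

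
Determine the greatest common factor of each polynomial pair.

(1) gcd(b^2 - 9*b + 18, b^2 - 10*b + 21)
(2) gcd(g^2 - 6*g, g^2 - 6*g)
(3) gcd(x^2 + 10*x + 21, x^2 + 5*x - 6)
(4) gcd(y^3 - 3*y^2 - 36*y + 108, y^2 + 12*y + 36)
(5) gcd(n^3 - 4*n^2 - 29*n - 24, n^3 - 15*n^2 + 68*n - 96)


(1) = b - 3
(2) = g^2 - 6*g
(3) = gcd((x + 3)*(x + 7), (x - 1)*(x + 6)) = 1
(4) = gcd((y - 6)*(y - 3)*(y + 6), (y + 6)^2) = y + 6
(5) = n - 8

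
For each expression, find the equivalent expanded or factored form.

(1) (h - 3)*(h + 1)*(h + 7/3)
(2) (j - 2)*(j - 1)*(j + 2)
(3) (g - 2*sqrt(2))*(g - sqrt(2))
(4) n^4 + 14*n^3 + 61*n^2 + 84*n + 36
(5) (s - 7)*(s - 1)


(1) = h^3 + h^2/3 - 23*h/3 - 7
(2) = j^3 - j^2 - 4*j + 4
(3) = g^2 - 3*sqrt(2)*g + 4
(4) = (n + 1)^2*(n + 6)^2
(5) = s^2 - 8*s + 7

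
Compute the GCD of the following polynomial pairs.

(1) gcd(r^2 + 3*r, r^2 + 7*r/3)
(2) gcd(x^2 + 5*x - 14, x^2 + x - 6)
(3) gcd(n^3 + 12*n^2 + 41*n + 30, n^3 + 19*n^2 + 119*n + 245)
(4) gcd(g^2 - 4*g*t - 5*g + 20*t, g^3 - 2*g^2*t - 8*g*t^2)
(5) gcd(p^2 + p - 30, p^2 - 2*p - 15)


(1) = r
(2) = x - 2
(3) = gcd((n + 1)*(n + 5)*(n + 6), (n + 5)*(n + 7)^2) = n + 5
(4) = gcd((g - 5)*(g - 4*t), g*(g - 4*t)*(g + 2*t)) = -g + 4*t
(5) = p - 5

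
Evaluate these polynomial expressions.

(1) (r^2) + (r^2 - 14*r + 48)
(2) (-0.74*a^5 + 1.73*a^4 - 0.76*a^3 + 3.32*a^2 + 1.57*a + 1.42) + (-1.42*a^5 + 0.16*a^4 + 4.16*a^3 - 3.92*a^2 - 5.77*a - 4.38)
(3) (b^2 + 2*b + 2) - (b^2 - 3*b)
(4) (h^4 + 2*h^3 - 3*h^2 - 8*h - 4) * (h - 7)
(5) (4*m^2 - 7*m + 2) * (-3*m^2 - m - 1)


(1) = 2*r^2 - 14*r + 48
(2) = -2.16*a^5 + 1.89*a^4 + 3.4*a^3 - 0.6*a^2 - 4.2*a - 2.96
(3) = 5*b + 2
(4) = h^5 - 5*h^4 - 17*h^3 + 13*h^2 + 52*h + 28
(5) = -12*m^4 + 17*m^3 - 3*m^2 + 5*m - 2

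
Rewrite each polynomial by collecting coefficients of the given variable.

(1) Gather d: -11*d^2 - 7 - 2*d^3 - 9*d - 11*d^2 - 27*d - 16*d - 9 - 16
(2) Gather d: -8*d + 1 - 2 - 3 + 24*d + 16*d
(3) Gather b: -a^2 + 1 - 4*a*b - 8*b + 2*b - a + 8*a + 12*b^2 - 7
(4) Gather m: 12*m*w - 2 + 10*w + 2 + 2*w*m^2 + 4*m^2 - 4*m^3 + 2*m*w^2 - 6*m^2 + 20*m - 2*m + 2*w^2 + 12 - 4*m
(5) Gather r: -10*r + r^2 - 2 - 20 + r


(1) = -2*d^3 - 22*d^2 - 52*d - 32
(2) = 32*d - 4
(3) = -a^2 + 7*a + 12*b^2 + b*(-4*a - 6) - 6
(4) = -4*m^3 + m^2*(2*w - 2) + m*(2*w^2 + 12*w + 14) + 2*w^2 + 10*w + 12
(5) = r^2 - 9*r - 22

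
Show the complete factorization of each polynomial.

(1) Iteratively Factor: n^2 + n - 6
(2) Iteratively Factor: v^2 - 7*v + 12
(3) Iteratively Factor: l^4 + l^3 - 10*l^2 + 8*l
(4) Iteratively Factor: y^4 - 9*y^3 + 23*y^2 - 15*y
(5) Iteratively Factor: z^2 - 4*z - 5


(1) = (n + 3)*(n - 2)
(2) = (v - 4)*(v - 3)
(3) = (l - 1)*(l^3 + 2*l^2 - 8*l) = (l - 2)*(l - 1)*(l^2 + 4*l) = l*(l - 2)*(l - 1)*(l + 4)
(4) = (y - 5)*(y^3 - 4*y^2 + 3*y) = (y - 5)*(y - 3)*(y^2 - y) = (y - 5)*(y - 3)*(y - 1)*(y)
(5) = (z + 1)*(z - 5)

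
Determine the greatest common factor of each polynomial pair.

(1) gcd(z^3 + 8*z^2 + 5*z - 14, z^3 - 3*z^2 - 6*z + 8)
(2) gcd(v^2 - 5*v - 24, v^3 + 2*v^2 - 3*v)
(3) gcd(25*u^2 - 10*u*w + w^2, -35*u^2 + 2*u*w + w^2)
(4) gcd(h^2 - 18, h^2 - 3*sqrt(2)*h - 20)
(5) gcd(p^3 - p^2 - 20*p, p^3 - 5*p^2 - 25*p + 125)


(1) = gcd((z - 1)*(z + 2)*(z + 7), (z - 4)*(z - 1)*(z + 2)) = z^2 + z - 2
(2) = v + 3
(3) = gcd((-5*u + w)^2, (-5*u + w)*(7*u + w)) = 5*u - w
(4) = 1
(5) = p - 5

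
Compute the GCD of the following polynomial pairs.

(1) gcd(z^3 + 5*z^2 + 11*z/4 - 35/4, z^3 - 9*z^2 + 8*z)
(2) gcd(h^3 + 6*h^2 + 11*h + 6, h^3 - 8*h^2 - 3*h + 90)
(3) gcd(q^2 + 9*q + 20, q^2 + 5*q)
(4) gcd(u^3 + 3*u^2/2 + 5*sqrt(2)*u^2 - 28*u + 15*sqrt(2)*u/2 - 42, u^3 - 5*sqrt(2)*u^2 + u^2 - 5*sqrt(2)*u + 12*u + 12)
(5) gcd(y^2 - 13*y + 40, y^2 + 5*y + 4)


(1) = z - 1
(2) = h + 3
(3) = gcd((q + 4)*(q + 5), q*(q + 5)) = q + 5
(4) = u - 2*sqrt(2)
(5) = gcd((y - 8)*(y - 5), (y + 1)*(y + 4)) = 1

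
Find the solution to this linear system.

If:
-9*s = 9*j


Then:
j = -s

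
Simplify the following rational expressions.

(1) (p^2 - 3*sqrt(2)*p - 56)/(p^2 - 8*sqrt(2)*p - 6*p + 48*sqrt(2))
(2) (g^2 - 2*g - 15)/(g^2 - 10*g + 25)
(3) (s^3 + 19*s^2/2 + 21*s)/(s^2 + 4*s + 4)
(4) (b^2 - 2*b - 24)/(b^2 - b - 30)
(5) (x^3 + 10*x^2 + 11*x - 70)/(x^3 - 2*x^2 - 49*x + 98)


(1) = (p^2 - 3*sqrt(2)*p - 56)/(p^2 + p*(-8*sqrt(2) - 6) + 48*sqrt(2))
(2) = (g + 3)/(g - 5)
(3) = (2*s^3 + 19*s^2 + 42*s)/(2*s^2 + 8*s + 8)
(4) = (b + 4)/(b + 5)
(5) = (x + 5)/(x - 7)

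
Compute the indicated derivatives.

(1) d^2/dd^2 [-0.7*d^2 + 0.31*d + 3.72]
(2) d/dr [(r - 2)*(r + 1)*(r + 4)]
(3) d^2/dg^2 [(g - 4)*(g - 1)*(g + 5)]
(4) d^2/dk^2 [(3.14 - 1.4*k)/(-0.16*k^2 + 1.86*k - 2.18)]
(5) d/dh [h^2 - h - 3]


(1) = -1.40000000000000
(2) = 3*r^2 + 6*r - 6
(3) = 6*g
(4) = ((6.2128 - 1.344*k)*(0.16*k^2 - 1.86*k + 2.18) + (0.32*k - 1.86)*(0.64*k - 3.72)*(1.4*k - 3.14))/(0.16*k^2 - 1.86*k + 2.18)^3
(5) = 2*h - 1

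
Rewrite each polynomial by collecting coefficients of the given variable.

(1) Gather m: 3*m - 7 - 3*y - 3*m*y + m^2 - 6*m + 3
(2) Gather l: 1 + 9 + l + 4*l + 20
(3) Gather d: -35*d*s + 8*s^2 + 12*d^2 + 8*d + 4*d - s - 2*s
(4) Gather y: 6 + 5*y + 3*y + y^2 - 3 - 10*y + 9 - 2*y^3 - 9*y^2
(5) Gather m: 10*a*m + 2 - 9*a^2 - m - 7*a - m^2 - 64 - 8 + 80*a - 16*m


(1) = m^2 + m*(-3*y - 3) - 3*y - 4
(2) = 5*l + 30
(3) = 12*d^2 + d*(12 - 35*s) + 8*s^2 - 3*s
(4) = -2*y^3 - 8*y^2 - 2*y + 12
(5) = -9*a^2 + 73*a - m^2 + m*(10*a - 17) - 70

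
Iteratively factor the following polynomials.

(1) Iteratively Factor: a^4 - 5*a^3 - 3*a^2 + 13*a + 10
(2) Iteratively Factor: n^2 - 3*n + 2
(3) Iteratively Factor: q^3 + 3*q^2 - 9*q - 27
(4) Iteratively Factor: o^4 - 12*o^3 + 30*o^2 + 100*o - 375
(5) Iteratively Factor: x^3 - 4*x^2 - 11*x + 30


(1) = (a - 2)*(a^3 - 3*a^2 - 9*a - 5) = (a - 2)*(a + 1)*(a^2 - 4*a - 5) = (a - 5)*(a - 2)*(a + 1)*(a + 1)
(2) = (n - 2)*(n - 1)
(3) = (q - 3)*(q^2 + 6*q + 9) = (q - 3)*(q + 3)*(q + 3)
(4) = (o + 3)*(o^3 - 15*o^2 + 75*o - 125) = (o - 5)*(o + 3)*(o^2 - 10*o + 25) = (o - 5)^2*(o + 3)*(o - 5)
(5) = (x - 5)*(x^2 + x - 6) = (x - 5)*(x - 2)*(x + 3)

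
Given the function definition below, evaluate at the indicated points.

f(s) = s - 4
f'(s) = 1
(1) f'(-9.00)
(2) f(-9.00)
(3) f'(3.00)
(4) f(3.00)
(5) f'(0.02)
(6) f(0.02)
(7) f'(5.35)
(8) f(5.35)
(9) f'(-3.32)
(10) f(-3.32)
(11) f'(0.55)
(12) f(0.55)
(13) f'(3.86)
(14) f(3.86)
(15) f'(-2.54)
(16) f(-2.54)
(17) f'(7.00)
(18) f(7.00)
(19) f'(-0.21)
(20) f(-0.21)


(1) = 1.00
(2) = -13.00
(3) = 1.00
(4) = -1.00
(5) = 1.00
(6) = -3.98
(7) = 1.00
(8) = 1.35
(9) = 1.00
(10) = -7.32
(11) = 1.00
(12) = -3.45
(13) = 1.00
(14) = -0.14
(15) = 1.00
(16) = -6.54
(17) = 1.00
(18) = 3.00
(19) = 1.00
(20) = -4.21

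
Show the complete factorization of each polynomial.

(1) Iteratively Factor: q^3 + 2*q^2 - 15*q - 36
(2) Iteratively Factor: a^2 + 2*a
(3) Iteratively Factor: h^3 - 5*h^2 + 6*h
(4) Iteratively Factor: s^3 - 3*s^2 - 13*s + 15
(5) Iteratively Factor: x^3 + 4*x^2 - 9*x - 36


(1) = (q + 3)*(q^2 - q - 12) = (q - 4)*(q + 3)*(q + 3)
(2) = (a + 2)*(a)
(3) = (h - 3)*(h^2 - 2*h) = (h - 3)*(h - 2)*(h)
(4) = (s - 1)*(s^2 - 2*s - 15) = (s - 1)*(s + 3)*(s - 5)
(5) = (x + 3)*(x^2 + x - 12) = (x + 3)*(x + 4)*(x - 3)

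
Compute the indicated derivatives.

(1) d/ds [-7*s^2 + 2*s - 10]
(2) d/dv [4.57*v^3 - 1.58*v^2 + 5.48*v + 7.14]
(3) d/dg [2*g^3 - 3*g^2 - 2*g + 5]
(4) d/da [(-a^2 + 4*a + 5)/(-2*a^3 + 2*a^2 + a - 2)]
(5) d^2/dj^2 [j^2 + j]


(1) = 2 - 14*s
(2) = 13.71*v^2 - 3.16*v + 5.48
(3) = 6*g^2 - 6*g - 2
(4) = (-2*a^4 + 16*a^3 + 21*a^2 - 16*a - 13)/(4*a^6 - 8*a^5 + 12*a^3 - 7*a^2 - 4*a + 4)
(5) = 2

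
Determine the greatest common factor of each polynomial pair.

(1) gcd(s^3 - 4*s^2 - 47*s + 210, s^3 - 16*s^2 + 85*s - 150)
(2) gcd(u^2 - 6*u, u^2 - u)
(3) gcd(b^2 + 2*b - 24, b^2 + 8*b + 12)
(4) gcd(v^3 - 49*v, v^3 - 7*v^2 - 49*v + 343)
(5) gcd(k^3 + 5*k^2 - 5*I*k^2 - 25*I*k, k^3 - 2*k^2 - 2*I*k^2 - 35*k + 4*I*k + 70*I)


(1) = gcd((s - 6)*(s - 5)*(s + 7), (s - 6)*(s - 5)^2) = s^2 - 11*s + 30
(2) = gcd(u*(u - 6), u*(u - 1)) = u
(3) = gcd((b - 4)*(b + 6), (b + 2)*(b + 6)) = b + 6
(4) = gcd(v*(v - 7)*(v + 7), (v - 7)^2*(v + 7)) = v^2 - 49
(5) = k + 5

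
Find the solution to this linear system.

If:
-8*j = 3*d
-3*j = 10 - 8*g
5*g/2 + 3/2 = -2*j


Then:
d = 592/141
g = 31/47
j = -74/47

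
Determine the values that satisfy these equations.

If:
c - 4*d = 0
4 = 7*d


Then:
c = 16/7
d = 4/7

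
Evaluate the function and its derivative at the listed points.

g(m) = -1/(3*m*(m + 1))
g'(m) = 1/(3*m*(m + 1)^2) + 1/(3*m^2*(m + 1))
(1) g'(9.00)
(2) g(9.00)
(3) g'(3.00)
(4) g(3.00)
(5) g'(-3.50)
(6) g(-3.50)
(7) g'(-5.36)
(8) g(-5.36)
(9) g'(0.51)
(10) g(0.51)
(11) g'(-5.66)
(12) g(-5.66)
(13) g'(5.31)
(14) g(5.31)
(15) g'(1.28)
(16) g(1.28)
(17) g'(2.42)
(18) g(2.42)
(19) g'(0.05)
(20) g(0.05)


(1) = 0.00
(2) = -0.00
(3) = 0.02
(4) = -0.03
(5) = -0.03
(6) = -0.04
(7) = -0.01
(8) = -0.01
(9) = 1.14
(10) = -0.43
(11) = -0.00
(12) = -0.01
(13) = 0.00
(14) = -0.01
(15) = 0.14
(16) = -0.11
(17) = 0.03
(18) = -0.04
(19) = 133.03
(20) = -6.35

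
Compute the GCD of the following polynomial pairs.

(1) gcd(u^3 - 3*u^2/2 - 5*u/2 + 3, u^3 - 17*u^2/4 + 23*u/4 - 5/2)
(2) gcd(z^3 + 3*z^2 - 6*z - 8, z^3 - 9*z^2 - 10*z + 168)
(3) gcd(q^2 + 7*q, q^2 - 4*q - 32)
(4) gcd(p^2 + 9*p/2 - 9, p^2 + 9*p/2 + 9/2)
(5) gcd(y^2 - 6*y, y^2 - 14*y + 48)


(1) = u^2 - 3*u + 2
(2) = z + 4
(3) = 1
(4) = gcd((p - 3/2)*(p + 6), (p + 3/2)*(p + 3)) = 1
(5) = gcd(y*(y - 6), (y - 8)*(y - 6)) = y - 6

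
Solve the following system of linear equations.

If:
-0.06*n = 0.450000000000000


Then:
n = -7.50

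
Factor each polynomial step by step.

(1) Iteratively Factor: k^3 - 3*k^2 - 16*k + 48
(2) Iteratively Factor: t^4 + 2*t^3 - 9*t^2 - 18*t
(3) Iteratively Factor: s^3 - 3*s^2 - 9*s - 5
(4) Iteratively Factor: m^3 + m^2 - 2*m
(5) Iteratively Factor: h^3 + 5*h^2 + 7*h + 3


(1) = (k + 4)*(k^2 - 7*k + 12) = (k - 4)*(k + 4)*(k - 3)
(2) = (t + 2)*(t^3 - 9*t) = t*(t + 2)*(t^2 - 9) = t*(t + 2)*(t + 3)*(t - 3)
(3) = (s + 1)*(s^2 - 4*s - 5) = (s + 1)^2*(s - 5)
(4) = (m + 2)*(m^2 - m) = m*(m + 2)*(m - 1)
(5) = (h + 3)*(h^2 + 2*h + 1) = (h + 1)*(h + 3)*(h + 1)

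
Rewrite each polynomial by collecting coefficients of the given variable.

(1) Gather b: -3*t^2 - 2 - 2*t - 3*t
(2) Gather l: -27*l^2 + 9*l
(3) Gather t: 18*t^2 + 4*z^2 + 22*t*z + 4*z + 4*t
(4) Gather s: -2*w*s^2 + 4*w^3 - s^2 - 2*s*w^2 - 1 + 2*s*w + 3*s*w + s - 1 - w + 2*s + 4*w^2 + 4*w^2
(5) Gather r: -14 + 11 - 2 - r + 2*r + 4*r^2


(1) = -3*t^2 - 5*t - 2
(2) = -27*l^2 + 9*l
(3) = 18*t^2 + t*(22*z + 4) + 4*z^2 + 4*z
(4) = s^2*(-2*w - 1) + s*(-2*w^2 + 5*w + 3) + 4*w^3 + 8*w^2 - w - 2
(5) = 4*r^2 + r - 5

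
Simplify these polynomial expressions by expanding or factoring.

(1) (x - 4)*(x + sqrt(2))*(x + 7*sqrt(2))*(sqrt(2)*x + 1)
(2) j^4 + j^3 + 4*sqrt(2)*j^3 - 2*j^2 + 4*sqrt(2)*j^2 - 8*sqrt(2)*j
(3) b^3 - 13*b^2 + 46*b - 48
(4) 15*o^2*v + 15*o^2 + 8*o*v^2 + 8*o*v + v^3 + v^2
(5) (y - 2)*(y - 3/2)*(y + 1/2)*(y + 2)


(1) = sqrt(2)*x^4 - 4*sqrt(2)*x^3 + 17*x^3 - 68*x^2 + 22*sqrt(2)*x^2 - 88*sqrt(2)*x + 14*x - 56
(2) = j*(j - 1)*(j + 2)*(j + 4*sqrt(2))
(3) = (b - 8)*(b - 3)*(b - 2)
(4) = (3*o + v)*(5*o + v)*(v + 1)
(5) = y^4 - y^3 - 19*y^2/4 + 4*y + 3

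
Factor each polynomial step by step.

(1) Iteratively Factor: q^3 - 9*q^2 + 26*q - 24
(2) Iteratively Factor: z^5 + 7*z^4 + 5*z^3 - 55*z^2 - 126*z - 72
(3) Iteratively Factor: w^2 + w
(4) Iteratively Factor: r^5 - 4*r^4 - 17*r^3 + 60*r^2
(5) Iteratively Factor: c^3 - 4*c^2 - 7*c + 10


(1) = (q - 3)*(q^2 - 6*q + 8) = (q - 4)*(q - 3)*(q - 2)
(2) = (z + 2)*(z^4 + 5*z^3 - 5*z^2 - 45*z - 36) = (z + 2)*(z + 3)*(z^3 + 2*z^2 - 11*z - 12) = (z + 2)*(z + 3)*(z + 4)*(z^2 - 2*z - 3) = (z + 1)*(z + 2)*(z + 3)*(z + 4)*(z - 3)
(3) = (w)*(w + 1)
(4) = (r - 3)*(r^4 - r^3 - 20*r^2) = (r - 5)*(r - 3)*(r^3 + 4*r^2) = r*(r - 5)*(r - 3)*(r^2 + 4*r) = r*(r - 5)*(r - 3)*(r + 4)*(r)
(5) = (c + 2)*(c^2 - 6*c + 5) = (c - 1)*(c + 2)*(c - 5)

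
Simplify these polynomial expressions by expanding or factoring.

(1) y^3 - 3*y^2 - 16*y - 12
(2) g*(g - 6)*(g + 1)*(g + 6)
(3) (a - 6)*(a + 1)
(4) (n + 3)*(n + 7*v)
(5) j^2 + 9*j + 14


(1) = (y - 6)*(y + 1)*(y + 2)
(2) = g^4 + g^3 - 36*g^2 - 36*g
(3) = a^2 - 5*a - 6
(4) = n^2 + 7*n*v + 3*n + 21*v
(5) = (j + 2)*(j + 7)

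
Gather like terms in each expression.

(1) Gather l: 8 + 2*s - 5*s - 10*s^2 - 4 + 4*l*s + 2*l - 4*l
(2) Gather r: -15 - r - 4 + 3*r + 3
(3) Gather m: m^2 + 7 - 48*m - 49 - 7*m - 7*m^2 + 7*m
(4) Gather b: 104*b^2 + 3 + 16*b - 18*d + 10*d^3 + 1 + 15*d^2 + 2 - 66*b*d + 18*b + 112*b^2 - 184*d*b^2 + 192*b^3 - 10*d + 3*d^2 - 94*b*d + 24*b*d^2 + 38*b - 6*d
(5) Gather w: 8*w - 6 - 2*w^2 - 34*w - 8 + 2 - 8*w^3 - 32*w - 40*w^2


(1) = l*(4*s - 2) - 10*s^2 - 3*s + 4
(2) = 2*r - 16
(3) = -6*m^2 - 48*m - 42
(4) = 192*b^3 + b^2*(216 - 184*d) + b*(24*d^2 - 160*d + 72) + 10*d^3 + 18*d^2 - 34*d + 6
(5) = -8*w^3 - 42*w^2 - 58*w - 12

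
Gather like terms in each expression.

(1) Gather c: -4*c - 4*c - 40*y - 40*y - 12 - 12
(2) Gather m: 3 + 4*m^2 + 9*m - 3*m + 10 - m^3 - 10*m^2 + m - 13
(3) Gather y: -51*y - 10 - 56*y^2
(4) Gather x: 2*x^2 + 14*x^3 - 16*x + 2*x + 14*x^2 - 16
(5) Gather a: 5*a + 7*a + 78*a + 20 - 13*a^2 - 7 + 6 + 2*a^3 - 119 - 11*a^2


(1) = -8*c - 80*y - 24
(2) = -m^3 - 6*m^2 + 7*m
(3) = -56*y^2 - 51*y - 10
(4) = 14*x^3 + 16*x^2 - 14*x - 16
(5) = 2*a^3 - 24*a^2 + 90*a - 100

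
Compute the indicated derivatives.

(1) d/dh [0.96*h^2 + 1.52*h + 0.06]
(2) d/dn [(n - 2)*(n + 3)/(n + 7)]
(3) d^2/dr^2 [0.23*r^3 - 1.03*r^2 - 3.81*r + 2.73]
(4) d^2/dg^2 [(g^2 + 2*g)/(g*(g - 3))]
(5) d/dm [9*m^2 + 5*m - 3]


(1) = 1.92*h + 1.52
(2) = (n^2 + 14*n + 13)/(n^2 + 14*n + 49)
(3) = 1.38*r - 2.06
(4) = 10/(g^3 - 9*g^2 + 27*g - 27)
(5) = 18*m + 5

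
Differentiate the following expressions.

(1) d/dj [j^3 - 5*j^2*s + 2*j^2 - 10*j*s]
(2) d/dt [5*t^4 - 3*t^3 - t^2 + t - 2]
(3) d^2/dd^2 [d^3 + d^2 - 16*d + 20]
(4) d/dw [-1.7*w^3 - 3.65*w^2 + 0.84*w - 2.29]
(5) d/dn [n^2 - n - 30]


(1) = 3*j^2 - 10*j*s + 4*j - 10*s
(2) = 20*t^3 - 9*t^2 - 2*t + 1
(3) = 6*d + 2
(4) = -5.1*w^2 - 7.3*w + 0.84
(5) = 2*n - 1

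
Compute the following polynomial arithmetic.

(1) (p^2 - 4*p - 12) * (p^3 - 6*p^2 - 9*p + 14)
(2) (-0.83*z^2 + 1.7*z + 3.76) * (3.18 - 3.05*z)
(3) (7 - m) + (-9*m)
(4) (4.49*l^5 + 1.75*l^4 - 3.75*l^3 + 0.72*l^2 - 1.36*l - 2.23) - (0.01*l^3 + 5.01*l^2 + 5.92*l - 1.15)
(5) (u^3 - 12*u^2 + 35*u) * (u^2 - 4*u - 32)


(1) = p^5 - 10*p^4 + 3*p^3 + 122*p^2 + 52*p - 168
(2) = 2.5315*z^3 - 7.8244*z^2 - 6.062*z + 11.9568
(3) = 7 - 10*m
(4) = 4.49*l^5 + 1.75*l^4 - 3.76*l^3 - 4.29*l^2 - 7.28*l - 1.08
(5) = u^5 - 16*u^4 + 51*u^3 + 244*u^2 - 1120*u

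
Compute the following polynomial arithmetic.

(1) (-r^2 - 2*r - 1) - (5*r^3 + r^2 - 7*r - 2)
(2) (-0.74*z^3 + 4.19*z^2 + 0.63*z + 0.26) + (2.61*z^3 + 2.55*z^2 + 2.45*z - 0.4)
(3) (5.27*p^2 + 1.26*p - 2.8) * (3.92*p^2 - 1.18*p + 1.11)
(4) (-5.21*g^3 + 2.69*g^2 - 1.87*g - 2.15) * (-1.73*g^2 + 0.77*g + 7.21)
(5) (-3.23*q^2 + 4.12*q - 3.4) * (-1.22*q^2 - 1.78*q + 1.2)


(1) = -5*r^3 - 2*r^2 + 5*r + 1
(2) = 1.87*z^3 + 6.74*z^2 + 3.08*z - 0.14
(3) = 20.6584*p^4 - 1.2794*p^3 - 6.6131*p^2 + 4.7026*p - 3.108
(4) = 9.0133*g^5 - 8.6654*g^4 - 32.2577*g^3 + 21.6745*g^2 - 15.1382*g - 15.5015
(5) = 3.9406*q^4 + 0.723*q^3 - 7.0616*q^2 + 10.996*q - 4.08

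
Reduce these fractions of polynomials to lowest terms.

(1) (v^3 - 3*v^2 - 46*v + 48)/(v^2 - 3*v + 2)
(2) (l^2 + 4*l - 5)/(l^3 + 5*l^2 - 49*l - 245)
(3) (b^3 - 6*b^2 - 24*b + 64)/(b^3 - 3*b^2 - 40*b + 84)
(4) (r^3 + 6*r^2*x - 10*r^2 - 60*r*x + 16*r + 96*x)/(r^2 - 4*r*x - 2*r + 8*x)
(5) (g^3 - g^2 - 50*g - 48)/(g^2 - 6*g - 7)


(1) = (v^2 - 2*v - 48)/(v - 2)
(2) = (l - 1)/(l^2 - 49)
(3) = (b^2 - 4*b - 32)/(b^2 - b - 42)
(4) = (-r^2 - 6*r*x + 8*r + 48*x)/(-r + 4*x)
(5) = (g^2 - 2*g - 48)/(g - 7)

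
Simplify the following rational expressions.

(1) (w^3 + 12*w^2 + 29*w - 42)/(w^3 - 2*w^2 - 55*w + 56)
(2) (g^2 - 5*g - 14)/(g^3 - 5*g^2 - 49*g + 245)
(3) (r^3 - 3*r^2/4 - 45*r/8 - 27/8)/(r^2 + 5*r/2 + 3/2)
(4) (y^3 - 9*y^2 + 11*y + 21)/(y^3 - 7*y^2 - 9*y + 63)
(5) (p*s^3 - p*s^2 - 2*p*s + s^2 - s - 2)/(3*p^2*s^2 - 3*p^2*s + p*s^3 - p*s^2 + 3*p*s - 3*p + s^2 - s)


(1) = (w + 6)/(w - 8)
(2) = (g + 2)/(g^2 + 2*g - 35)
(3) = (4*r^2 - 9*r - 9)/(4*r + 4)
(4) = (y + 1)/(y + 3)
(5) = (s^2 - s - 2)/(3*p*s - 3*p + s^2 - s)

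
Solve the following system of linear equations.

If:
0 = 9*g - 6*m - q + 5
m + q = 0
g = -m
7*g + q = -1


Then:
No Solution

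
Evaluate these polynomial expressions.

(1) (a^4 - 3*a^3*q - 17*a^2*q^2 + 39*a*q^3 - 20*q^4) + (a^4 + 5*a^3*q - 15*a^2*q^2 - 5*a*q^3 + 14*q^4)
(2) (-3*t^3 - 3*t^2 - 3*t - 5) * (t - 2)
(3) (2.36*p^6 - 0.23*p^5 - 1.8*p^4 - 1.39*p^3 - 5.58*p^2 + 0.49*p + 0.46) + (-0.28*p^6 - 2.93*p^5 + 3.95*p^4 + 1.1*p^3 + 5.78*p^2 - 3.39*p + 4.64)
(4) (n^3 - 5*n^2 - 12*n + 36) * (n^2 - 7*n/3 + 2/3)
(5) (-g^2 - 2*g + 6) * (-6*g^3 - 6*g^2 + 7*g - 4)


(1) = 2*a^4 + 2*a^3*q - 32*a^2*q^2 + 34*a*q^3 - 6*q^4
(2) = -3*t^4 + 3*t^3 + 3*t^2 + t + 10
(3) = 2.08*p^6 - 3.16*p^5 + 2.15*p^4 - 0.29*p^3 + 0.2*p^2 - 2.9*p + 5.1
(4) = n^5 - 22*n^4/3 + n^3/3 + 182*n^2/3 - 92*n + 24
(5) = 6*g^5 + 18*g^4 - 31*g^3 - 46*g^2 + 50*g - 24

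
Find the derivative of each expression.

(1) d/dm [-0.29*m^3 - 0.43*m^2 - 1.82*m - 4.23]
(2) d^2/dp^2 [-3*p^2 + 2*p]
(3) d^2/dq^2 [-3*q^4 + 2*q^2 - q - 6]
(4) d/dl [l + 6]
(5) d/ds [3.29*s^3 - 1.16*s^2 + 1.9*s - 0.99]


(1) = -0.87*m^2 - 0.86*m - 1.82
(2) = -6
(3) = 4 - 36*q^2
(4) = 1
(5) = 9.87*s^2 - 2.32*s + 1.9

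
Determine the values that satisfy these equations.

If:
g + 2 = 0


Then:
g = -2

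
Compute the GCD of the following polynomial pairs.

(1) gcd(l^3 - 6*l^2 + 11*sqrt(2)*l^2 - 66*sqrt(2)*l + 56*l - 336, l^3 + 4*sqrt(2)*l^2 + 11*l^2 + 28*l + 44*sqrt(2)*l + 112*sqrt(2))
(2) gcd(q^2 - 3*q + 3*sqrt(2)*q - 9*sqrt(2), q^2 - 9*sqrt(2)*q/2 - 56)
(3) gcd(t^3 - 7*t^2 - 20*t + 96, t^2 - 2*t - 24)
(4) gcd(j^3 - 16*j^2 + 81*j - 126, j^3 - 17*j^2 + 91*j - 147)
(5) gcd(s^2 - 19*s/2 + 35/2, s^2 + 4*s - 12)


(1) = l + 4*sqrt(2)
(2) = 1
(3) = gcd((t - 8)*(t - 3)*(t + 4), (t - 6)*(t + 4)) = t + 4
(4) = gcd((j - 7)*(j - 6)*(j - 3), (j - 7)^2*(j - 3)) = j^2 - 10*j + 21
(5) = 1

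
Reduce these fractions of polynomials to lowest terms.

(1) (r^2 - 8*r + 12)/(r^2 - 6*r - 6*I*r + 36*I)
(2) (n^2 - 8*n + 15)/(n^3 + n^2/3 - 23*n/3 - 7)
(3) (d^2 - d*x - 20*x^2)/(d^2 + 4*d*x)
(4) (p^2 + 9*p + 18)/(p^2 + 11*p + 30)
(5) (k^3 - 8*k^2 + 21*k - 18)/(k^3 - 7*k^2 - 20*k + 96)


(1) = (r - 2)/(r - 6*I)
(2) = (3*n - 15)/(3*n^2 + 10*n + 7)
(3) = (d - 5*x)/d
(4) = (p + 3)/(p + 5)
(5) = (k^2 - 5*k + 6)/(k^2 - 4*k - 32)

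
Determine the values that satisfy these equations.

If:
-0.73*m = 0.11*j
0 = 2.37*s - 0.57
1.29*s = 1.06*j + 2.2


Then:
j = -1.78
m = 0.27
s = 0.24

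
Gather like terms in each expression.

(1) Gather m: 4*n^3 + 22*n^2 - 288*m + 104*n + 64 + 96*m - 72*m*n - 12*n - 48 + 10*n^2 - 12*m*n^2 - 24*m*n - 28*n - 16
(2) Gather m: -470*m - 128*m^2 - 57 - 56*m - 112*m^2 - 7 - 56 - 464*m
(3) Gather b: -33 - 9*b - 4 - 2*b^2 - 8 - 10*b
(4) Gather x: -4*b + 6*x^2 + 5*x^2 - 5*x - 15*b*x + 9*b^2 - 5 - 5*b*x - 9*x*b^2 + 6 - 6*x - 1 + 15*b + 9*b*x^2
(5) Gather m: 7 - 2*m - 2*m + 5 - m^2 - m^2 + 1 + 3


(1) = m*(-12*n^2 - 96*n - 192) + 4*n^3 + 32*n^2 + 64*n
(2) = -240*m^2 - 990*m - 120
(3) = -2*b^2 - 19*b - 45
(4) = 9*b^2 + 11*b + x^2*(9*b + 11) + x*(-9*b^2 - 20*b - 11)
(5) = -2*m^2 - 4*m + 16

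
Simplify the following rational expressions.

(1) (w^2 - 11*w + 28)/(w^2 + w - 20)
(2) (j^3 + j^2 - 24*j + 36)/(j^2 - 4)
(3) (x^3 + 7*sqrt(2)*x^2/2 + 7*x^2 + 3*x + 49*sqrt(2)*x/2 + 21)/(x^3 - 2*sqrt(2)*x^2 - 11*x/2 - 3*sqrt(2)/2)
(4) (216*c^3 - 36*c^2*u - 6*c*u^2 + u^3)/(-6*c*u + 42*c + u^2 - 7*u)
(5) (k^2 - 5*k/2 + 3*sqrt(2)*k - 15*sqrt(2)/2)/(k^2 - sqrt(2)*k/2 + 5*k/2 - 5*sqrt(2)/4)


(1) = (w - 7)/(w + 5)
(2) = (j^2 + 3*j - 18)/(j + 2)
(3) = (4*x^2 + x*(12*sqrt(2) + 28) + 84*sqrt(2))/(4*x^2 - 10*sqrt(2)*x - 12)
(4) = (-36*c^2 + u^2)/(u - 7)
(5) = (8*k^2 + k*(-20 + 24*sqrt(2)) - 60*sqrt(2))/(8*k^2 + k*(20 - 4*sqrt(2)) - 10*sqrt(2))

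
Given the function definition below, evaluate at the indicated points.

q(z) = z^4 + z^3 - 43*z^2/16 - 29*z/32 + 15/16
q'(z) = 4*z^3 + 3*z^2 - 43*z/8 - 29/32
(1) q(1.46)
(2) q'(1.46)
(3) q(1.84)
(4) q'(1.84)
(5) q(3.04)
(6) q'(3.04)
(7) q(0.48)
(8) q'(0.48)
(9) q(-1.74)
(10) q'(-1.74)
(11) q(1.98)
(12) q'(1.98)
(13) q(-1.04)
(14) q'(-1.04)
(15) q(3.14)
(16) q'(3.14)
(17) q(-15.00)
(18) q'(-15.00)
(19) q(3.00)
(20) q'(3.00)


(1) = 1.54
(2) = 10.09
(3) = 7.86
(4) = 24.28
(5) = 86.85
(6) = 122.86
(7) = 0.05
(8) = -2.35
(9) = -1.72
(10) = -3.54
(11) = 11.74
(12) = 31.26
(13) = -0.98
(14) = 3.43
(15) = 99.77
(16) = 135.63
(17) = 46659.84
(18) = -12745.28
(19) = 82.03
(20) = 117.97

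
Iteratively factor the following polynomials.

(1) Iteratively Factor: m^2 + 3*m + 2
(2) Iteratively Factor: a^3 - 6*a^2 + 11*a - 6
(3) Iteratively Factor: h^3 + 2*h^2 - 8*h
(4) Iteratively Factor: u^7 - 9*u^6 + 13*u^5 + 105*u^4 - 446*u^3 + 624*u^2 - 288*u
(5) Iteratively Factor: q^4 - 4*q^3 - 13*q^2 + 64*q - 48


(1) = (m + 1)*(m + 2)
(2) = (a - 1)*(a^2 - 5*a + 6) = (a - 3)*(a - 1)*(a - 2)
(3) = (h + 4)*(h^2 - 2*h) = (h - 2)*(h + 4)*(h)
(4) = (u + 4)*(u^6 - 13*u^5 + 65*u^4 - 155*u^3 + 174*u^2 - 72*u) = (u - 2)*(u + 4)*(u^5 - 11*u^4 + 43*u^3 - 69*u^2 + 36*u) = (u - 3)*(u - 2)*(u + 4)*(u^4 - 8*u^3 + 19*u^2 - 12*u) = u*(u - 3)*(u - 2)*(u + 4)*(u^3 - 8*u^2 + 19*u - 12) = u*(u - 4)*(u - 3)*(u - 2)*(u + 4)*(u^2 - 4*u + 3) = u*(u - 4)*(u - 3)*(u - 2)*(u - 1)*(u + 4)*(u - 3)
(5) = (q - 4)*(q^3 - 13*q + 12) = (q - 4)*(q - 1)*(q^2 + q - 12) = (q - 4)*(q - 1)*(q + 4)*(q - 3)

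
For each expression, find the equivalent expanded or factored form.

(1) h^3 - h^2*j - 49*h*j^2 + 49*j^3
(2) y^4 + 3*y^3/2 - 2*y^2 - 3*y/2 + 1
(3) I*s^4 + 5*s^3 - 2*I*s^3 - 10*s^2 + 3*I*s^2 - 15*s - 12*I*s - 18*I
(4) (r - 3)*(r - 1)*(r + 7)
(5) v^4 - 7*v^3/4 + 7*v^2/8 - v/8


(1) = (h - 7*j)*(h - j)*(h + 7*j)
(2) = (y - 1)*(y - 1/2)*(y + 1)*(y + 2)
(3) = (s - 3)*(s - 6*I)*(s + I)*(I*s + I)
(4) = r^3 + 3*r^2 - 25*r + 21
(5) = v*(v - 1)*(v - 1/2)*(v - 1/4)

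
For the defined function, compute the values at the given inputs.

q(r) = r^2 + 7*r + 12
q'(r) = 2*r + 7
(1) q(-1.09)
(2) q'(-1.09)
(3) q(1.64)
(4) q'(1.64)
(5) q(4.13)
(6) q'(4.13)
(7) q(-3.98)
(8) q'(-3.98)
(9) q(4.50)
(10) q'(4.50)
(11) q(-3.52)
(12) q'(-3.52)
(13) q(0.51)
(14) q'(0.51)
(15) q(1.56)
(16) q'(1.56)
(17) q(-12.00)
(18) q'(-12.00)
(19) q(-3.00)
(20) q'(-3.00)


(1) = 5.56
(2) = 4.82
(3) = 26.17
(4) = 10.28
(5) = 57.97
(6) = 15.26
(7) = -0.02
(8) = -0.96
(9) = 63.75
(10) = 16.00
(11) = -0.25
(12) = -0.04
(13) = 15.83
(14) = 8.02
(15) = 25.35
(16) = 10.12
(17) = 72.00
(18) = -17.00
(19) = 0.00
(20) = 1.00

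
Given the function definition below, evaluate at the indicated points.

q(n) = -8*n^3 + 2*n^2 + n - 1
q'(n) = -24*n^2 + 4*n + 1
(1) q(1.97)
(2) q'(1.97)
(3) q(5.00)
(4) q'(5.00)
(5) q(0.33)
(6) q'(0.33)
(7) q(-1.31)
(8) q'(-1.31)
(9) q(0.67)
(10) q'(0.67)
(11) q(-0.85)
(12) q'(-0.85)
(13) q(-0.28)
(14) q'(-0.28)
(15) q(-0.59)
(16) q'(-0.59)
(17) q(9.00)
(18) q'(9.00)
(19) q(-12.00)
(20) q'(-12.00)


(1) = -52.43
(2) = -84.26
(3) = -946.00
(4) = -579.00
(5) = -0.74
(6) = -0.29
(7) = 19.11
(8) = -45.43
(9) = -1.84
(10) = -7.09
(11) = 4.51
(12) = -19.74
(13) = -0.95
(14) = -2.00
(15) = 0.75
(16) = -9.71
(17) = -5662.00
(18) = -1907.00
(19) = 14099.00
(20) = -3503.00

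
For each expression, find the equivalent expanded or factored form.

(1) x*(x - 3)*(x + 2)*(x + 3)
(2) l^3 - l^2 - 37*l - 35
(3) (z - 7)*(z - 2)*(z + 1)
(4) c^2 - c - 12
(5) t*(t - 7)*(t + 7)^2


(1) = x^4 + 2*x^3 - 9*x^2 - 18*x
(2) = (l - 7)*(l + 1)*(l + 5)
(3) = z^3 - 8*z^2 + 5*z + 14
(4) = (c - 4)*(c + 3)
(5) = t^4 + 7*t^3 - 49*t^2 - 343*t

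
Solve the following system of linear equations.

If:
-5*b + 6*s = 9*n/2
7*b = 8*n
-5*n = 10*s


Then:
b = 0
n = 0
s = 0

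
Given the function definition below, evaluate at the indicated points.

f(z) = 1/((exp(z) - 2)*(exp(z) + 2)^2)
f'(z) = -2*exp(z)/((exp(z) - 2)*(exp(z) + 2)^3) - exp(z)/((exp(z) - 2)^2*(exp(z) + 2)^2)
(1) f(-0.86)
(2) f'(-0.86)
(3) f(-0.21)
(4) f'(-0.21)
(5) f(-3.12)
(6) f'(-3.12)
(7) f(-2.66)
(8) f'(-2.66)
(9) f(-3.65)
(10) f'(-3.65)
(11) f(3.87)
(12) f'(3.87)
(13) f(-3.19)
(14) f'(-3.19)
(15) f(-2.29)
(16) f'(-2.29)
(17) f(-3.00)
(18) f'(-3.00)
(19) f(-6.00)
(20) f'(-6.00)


(1) = -0.11
(2) = 0.01
(3) = -0.11
(4) = -0.01
(5) = -0.12
(6) = 0.00
(7) = -0.12
(8) = 0.00
(9) = -0.12
(10) = 0.00
(11) = 0.00
(12) = -0.00
(13) = -0.12
(14) = 0.00
(15) = -0.12
(16) = 0.01
(17) = -0.12
(18) = 0.00
(19) = -0.12
(20) = 0.00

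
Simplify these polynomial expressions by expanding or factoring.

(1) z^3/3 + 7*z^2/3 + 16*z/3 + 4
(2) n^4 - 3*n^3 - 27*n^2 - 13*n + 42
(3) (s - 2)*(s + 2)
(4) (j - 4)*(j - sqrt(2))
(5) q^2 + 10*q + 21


(1) = (z/3 + 1)*(z + 2)^2
(2) = (n - 7)*(n - 1)*(n + 2)*(n + 3)
(3) = s^2 - 4
(4) = j^2 - 4*j - sqrt(2)*j + 4*sqrt(2)
(5) = (q + 3)*(q + 7)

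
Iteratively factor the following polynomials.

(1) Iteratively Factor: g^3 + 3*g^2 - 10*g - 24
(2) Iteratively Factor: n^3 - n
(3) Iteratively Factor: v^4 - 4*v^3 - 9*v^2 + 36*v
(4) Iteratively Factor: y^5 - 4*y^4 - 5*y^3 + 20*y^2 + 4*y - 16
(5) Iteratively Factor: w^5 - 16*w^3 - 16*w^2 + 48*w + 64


(1) = (g + 2)*(g^2 + g - 12) = (g - 3)*(g + 2)*(g + 4)
(2) = (n)*(n^2 - 1) = n*(n + 1)*(n - 1)
(3) = (v - 4)*(v^3 - 9*v) = (v - 4)*(v - 3)*(v^2 + 3*v) = v*(v - 4)*(v - 3)*(v + 3)
(4) = (y - 1)*(y^4 - 3*y^3 - 8*y^2 + 12*y + 16) = (y - 2)*(y - 1)*(y^3 - y^2 - 10*y - 8) = (y - 2)*(y - 1)*(y + 1)*(y^2 - 2*y - 8) = (y - 2)*(y - 1)*(y + 1)*(y + 2)*(y - 4)
(5) = (w + 2)*(w^4 - 2*w^3 - 12*w^2 + 8*w + 32) = (w - 4)*(w + 2)*(w^3 + 2*w^2 - 4*w - 8) = (w - 4)*(w + 2)^2*(w^2 - 4) = (w - 4)*(w - 2)*(w + 2)^2*(w + 2)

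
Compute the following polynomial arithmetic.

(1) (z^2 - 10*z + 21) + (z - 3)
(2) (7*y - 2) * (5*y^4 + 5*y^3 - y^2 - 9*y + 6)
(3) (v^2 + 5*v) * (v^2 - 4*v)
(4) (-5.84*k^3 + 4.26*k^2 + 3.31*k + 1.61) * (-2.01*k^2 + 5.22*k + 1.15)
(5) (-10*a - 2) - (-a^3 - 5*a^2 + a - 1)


(1) = z^2 - 9*z + 18
(2) = 35*y^5 + 25*y^4 - 17*y^3 - 61*y^2 + 60*y - 12
(3) = v^4 + v^3 - 20*v^2
(4) = 11.7384*k^5 - 39.0474*k^4 + 8.8681*k^3 + 18.9411*k^2 + 12.2107*k + 1.8515
(5) = a^3 + 5*a^2 - 11*a - 1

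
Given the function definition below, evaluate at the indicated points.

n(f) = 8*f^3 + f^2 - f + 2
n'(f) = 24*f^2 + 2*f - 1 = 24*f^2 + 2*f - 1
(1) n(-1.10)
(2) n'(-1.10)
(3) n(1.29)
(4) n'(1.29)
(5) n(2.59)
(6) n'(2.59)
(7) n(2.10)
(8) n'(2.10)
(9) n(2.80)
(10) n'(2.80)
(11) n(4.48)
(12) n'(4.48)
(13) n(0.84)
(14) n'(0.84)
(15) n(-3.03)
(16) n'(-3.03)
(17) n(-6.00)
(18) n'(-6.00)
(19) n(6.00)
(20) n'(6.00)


(1) = -6.34
(2) = 25.84
(3) = 19.55
(4) = 41.52
(5) = 145.11
(6) = 165.17
(7) = 78.40
(8) = 109.04
(9) = 182.66
(10) = 192.76
(11) = 736.91
(12) = 489.65
(13) = 6.61
(14) = 17.61
(15) = -208.33
(16) = 213.28
(17) = -1684.00
(18) = 851.00
(19) = 1760.00
(20) = 875.00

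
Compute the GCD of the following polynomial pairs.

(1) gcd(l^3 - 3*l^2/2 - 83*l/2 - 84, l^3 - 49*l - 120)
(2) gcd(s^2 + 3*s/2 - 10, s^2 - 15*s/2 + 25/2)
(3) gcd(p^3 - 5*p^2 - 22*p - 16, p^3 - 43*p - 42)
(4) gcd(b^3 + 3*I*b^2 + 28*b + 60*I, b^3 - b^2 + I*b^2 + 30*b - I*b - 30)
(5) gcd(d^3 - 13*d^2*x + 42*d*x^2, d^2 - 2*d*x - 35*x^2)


(1) = l^2 - 5*l - 24
(2) = gcd((s - 5/2)*(s + 4), (s - 5)*(s - 5/2)) = s - 5/2
(3) = gcd((p - 8)*(p + 1)*(p + 2), (p - 7)*(p + 1)*(p + 6)) = p + 1
(4) = b^2 + I*b + 30
(5) = -d + 7*x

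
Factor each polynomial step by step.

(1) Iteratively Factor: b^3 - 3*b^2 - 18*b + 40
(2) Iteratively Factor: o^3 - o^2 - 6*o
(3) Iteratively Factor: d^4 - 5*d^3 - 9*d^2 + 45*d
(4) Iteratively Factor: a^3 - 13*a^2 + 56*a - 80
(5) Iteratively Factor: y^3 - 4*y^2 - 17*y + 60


(1) = (b - 5)*(b^2 + 2*b - 8) = (b - 5)*(b - 2)*(b + 4)
(2) = (o + 2)*(o^2 - 3*o) = o*(o + 2)*(o - 3)
(3) = (d)*(d^3 - 5*d^2 - 9*d + 45) = d*(d - 5)*(d^2 - 9) = d*(d - 5)*(d - 3)*(d + 3)
(4) = (a - 5)*(a^2 - 8*a + 16) = (a - 5)*(a - 4)*(a - 4)
(5) = (y - 3)*(y^2 - y - 20) = (y - 3)*(y + 4)*(y - 5)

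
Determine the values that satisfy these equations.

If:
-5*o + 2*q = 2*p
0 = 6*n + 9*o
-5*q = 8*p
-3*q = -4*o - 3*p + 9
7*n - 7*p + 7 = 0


Then:
No Solution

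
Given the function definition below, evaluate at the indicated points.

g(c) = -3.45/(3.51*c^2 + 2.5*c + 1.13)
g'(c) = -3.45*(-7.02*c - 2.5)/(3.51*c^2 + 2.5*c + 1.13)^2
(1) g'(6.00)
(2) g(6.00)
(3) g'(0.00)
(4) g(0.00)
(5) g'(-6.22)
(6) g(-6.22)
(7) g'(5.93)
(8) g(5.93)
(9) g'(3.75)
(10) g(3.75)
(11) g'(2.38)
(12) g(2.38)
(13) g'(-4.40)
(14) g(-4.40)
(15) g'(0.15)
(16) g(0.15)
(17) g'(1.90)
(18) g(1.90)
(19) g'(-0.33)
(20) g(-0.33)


(1) = 0.01
(2) = -0.02
(3) = 6.75
(4) = -3.05
(5) = -0.01
(6) = -0.03
(7) = 0.01
(8) = -0.02
(9) = 0.03
(10) = -0.06
(11) = 0.09
(12) = -0.13
(13) = -0.03
(14) = -0.06
(15) = 4.89
(16) = -2.18
(17) = 0.16
(18) = -0.19
(19) = 1.34
(20) = -5.02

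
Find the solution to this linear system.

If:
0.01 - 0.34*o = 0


Then:
o = 0.03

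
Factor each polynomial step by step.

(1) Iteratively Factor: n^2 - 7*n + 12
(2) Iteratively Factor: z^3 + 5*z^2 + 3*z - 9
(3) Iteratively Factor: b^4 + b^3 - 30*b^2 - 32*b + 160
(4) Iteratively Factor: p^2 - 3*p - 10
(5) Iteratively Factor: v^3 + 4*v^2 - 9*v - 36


(1) = (n - 4)*(n - 3)
(2) = (z + 3)*(z^2 + 2*z - 3) = (z - 1)*(z + 3)*(z + 3)
(3) = (b + 4)*(b^3 - 3*b^2 - 18*b + 40) = (b - 5)*(b + 4)*(b^2 + 2*b - 8) = (b - 5)*(b - 2)*(b + 4)*(b + 4)
(4) = (p - 5)*(p + 2)
(5) = (v - 3)*(v^2 + 7*v + 12) = (v - 3)*(v + 4)*(v + 3)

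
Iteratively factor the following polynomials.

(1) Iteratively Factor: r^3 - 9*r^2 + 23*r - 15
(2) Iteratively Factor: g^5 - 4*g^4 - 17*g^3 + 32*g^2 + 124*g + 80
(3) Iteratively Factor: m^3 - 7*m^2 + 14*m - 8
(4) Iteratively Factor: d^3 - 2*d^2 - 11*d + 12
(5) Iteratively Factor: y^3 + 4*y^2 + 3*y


(1) = (r - 1)*(r^2 - 8*r + 15) = (r - 3)*(r - 1)*(r - 5)
(2) = (g + 1)*(g^4 - 5*g^3 - 12*g^2 + 44*g + 80) = (g + 1)*(g + 2)*(g^3 - 7*g^2 + 2*g + 40) = (g - 5)*(g + 1)*(g + 2)*(g^2 - 2*g - 8) = (g - 5)*(g - 4)*(g + 1)*(g + 2)*(g + 2)
(3) = (m - 1)*(m^2 - 6*m + 8) = (m - 4)*(m - 1)*(m - 2)
(4) = (d + 3)*(d^2 - 5*d + 4) = (d - 4)*(d + 3)*(d - 1)
(5) = (y + 3)*(y^2 + y) = (y + 1)*(y + 3)*(y)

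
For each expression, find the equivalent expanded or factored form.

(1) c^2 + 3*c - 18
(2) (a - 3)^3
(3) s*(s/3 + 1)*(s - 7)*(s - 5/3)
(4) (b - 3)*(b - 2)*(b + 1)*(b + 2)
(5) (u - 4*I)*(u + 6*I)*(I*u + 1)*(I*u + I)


(1) = (c - 3)*(c + 6)
(2) = a^3 - 9*a^2 + 27*a - 27
(3) = s^4/3 - 17*s^3/9 - 43*s^2/9 + 35*s/3
(4) = b^4 - 2*b^3 - 7*b^2 + 8*b + 12
(5) = -u^4 - u^3 - I*u^3 - 26*u^2 - I*u^2 - 26*u + 24*I*u + 24*I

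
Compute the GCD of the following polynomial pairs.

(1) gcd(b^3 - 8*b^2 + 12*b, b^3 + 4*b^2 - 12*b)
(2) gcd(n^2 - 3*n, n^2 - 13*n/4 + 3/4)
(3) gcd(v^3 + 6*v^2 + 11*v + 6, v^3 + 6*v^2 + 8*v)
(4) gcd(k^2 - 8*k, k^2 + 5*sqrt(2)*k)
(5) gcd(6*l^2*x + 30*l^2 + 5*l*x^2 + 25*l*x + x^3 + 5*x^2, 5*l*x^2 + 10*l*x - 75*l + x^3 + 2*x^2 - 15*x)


(1) = gcd(b*(b - 6)*(b - 2), b*(b - 2)*(b + 6)) = b^2 - 2*b
(2) = gcd(n*(n - 3), (n - 3)*(n - 1/4)) = n - 3
(3) = v + 2
(4) = gcd(k*(k - 8), k*(k + 5*sqrt(2))) = k
(5) = x + 5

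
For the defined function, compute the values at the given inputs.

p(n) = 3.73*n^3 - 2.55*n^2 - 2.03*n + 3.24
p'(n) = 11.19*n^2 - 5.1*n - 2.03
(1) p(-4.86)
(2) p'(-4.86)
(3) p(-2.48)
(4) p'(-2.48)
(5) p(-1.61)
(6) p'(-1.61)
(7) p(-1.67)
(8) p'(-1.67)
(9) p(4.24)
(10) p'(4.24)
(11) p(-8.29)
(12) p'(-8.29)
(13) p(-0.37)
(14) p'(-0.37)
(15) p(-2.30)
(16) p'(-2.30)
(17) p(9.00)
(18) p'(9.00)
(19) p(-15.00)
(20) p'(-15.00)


(1) = -475.30
(2) = 287.06
(3) = -64.30
(4) = 79.44
(5) = -15.67
(6) = 35.19
(7) = -17.85
(8) = 37.69
(9) = 233.11
(10) = 177.52
(11) = -2280.24
(12) = 809.27
(13) = 3.45
(14) = 1.39
(15) = -50.96
(16) = 68.90
(17) = 2497.59
(18) = 858.46
(19) = -13128.81
(20) = 2592.22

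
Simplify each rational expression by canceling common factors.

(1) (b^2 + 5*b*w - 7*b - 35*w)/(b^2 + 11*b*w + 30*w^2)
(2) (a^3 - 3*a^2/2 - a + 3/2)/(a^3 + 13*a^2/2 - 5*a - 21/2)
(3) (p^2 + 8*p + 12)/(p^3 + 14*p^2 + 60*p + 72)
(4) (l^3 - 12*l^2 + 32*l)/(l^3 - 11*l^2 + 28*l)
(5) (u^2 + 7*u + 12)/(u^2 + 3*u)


(1) = (b - 7)/(b + 6*w)
(2) = (a - 1)/(a + 7)
(3) = 1/(p + 6)
(4) = (l - 8)/(l - 7)
(5) = (u + 4)/u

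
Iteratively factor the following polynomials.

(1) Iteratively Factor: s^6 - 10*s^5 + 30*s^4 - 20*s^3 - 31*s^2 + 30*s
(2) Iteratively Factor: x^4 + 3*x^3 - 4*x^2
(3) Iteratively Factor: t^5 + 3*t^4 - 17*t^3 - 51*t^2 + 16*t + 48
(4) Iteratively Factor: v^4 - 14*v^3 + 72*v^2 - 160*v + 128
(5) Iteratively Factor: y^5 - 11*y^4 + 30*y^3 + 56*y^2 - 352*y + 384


(1) = (s)*(s^5 - 10*s^4 + 30*s^3 - 20*s^2 - 31*s + 30) = s*(s - 5)*(s^4 - 5*s^3 + 5*s^2 + 5*s - 6) = s*(s - 5)*(s - 1)*(s^3 - 4*s^2 + s + 6) = s*(s - 5)*(s - 1)*(s + 1)*(s^2 - 5*s + 6) = s*(s - 5)*(s - 3)*(s - 1)*(s + 1)*(s - 2)
(2) = (x + 4)*(x^3 - x^2) = x*(x + 4)*(x^2 - x) = x^2*(x + 4)*(x - 1)
(3) = (t + 1)*(t^4 + 2*t^3 - 19*t^2 - 32*t + 48) = (t + 1)*(t + 3)*(t^3 - t^2 - 16*t + 16) = (t - 1)*(t + 1)*(t + 3)*(t^2 - 16) = (t - 4)*(t - 1)*(t + 1)*(t + 3)*(t + 4)
(4) = (v - 4)*(v^3 - 10*v^2 + 32*v - 32) = (v - 4)^2*(v^2 - 6*v + 8) = (v - 4)^3*(v - 2)
(5) = (y + 3)*(y^4 - 14*y^3 + 72*y^2 - 160*y + 128) = (y - 4)*(y + 3)*(y^3 - 10*y^2 + 32*y - 32) = (y - 4)^2*(y + 3)*(y^2 - 6*y + 8) = (y - 4)^3*(y + 3)*(y - 2)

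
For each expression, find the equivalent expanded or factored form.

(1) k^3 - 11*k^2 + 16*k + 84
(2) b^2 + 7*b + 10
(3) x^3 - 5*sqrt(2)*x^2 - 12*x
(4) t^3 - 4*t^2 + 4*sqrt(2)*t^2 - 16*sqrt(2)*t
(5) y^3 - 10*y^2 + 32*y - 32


(1) = (k - 7)*(k - 6)*(k + 2)
(2) = (b + 2)*(b + 5)
(3) = x*(x - 6*sqrt(2))*(x + sqrt(2))
(4) = t*(t - 4)*(t + 4*sqrt(2))
(5) = (y - 4)^2*(y - 2)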